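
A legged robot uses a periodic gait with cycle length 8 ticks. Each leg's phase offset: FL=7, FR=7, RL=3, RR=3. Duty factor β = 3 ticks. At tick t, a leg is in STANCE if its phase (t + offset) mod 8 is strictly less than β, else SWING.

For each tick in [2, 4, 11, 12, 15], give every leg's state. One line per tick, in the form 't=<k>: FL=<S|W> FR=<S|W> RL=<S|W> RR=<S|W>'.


t=2: phase=(1,1,5,5) vs β=3 → FL=S FR=S RL=W RR=W
t=4: phase=(3,3,7,7) vs β=3 → FL=W FR=W RL=W RR=W
t=11: phase=(2,2,6,6) vs β=3 → FL=S FR=S RL=W RR=W
t=12: phase=(3,3,7,7) vs β=3 → FL=W FR=W RL=W RR=W
t=15: phase=(6,6,2,2) vs β=3 → FL=W FR=W RL=S RR=S

t=2: FL=S FR=S RL=W RR=W
t=4: FL=W FR=W RL=W RR=W
t=11: FL=S FR=S RL=W RR=W
t=12: FL=W FR=W RL=W RR=W
t=15: FL=W FR=W RL=S RR=S


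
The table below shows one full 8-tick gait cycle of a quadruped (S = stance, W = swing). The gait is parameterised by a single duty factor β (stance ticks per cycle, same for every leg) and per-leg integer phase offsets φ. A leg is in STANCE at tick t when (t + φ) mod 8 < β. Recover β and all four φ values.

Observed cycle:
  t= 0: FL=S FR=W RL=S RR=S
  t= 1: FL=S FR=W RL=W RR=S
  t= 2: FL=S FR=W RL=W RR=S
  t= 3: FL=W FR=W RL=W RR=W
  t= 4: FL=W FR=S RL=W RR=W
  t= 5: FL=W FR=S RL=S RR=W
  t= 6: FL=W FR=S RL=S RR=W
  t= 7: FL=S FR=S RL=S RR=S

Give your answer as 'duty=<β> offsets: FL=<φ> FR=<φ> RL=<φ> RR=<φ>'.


duty β = stance ticks per leg = 4
FL: stance ticks = 4; W→S at t=7 → φ=1
FR: stance ticks = 4; W→S at t=4 → φ=4
RL: stance ticks = 4; W→S at t=5 → φ=3
RR: stance ticks = 4; W→S at t=7 → φ=1

duty=4 offsets: FL=1 FR=4 RL=3 RR=1


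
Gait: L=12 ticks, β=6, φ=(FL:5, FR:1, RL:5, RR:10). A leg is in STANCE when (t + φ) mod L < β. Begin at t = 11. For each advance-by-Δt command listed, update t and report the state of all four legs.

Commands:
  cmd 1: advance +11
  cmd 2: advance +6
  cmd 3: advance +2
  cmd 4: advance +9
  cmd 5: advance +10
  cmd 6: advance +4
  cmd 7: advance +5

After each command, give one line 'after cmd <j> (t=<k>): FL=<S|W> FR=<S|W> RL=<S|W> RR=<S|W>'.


start t=11: FL=S FR=S RL=S RR=W
cmd 1: advance +11 → t=22, phase=(3,11,3,8) → FL=S FR=W RL=S RR=W
cmd 2: advance +6 → t=28, phase=(9,5,9,2) → FL=W FR=S RL=W RR=S
cmd 3: advance +2 → t=30, phase=(11,7,11,4) → FL=W FR=W RL=W RR=S
cmd 4: advance +9 → t=39, phase=(8,4,8,1) → FL=W FR=S RL=W RR=S
cmd 5: advance +10 → t=49, phase=(6,2,6,11) → FL=W FR=S RL=W RR=W
cmd 6: advance +4 → t=53, phase=(10,6,10,3) → FL=W FR=W RL=W RR=S
cmd 7: advance +5 → t=58, phase=(3,11,3,8) → FL=S FR=W RL=S RR=W

after cmd 1 (t=22): FL=S FR=W RL=S RR=W
after cmd 2 (t=28): FL=W FR=S RL=W RR=S
after cmd 3 (t=30): FL=W FR=W RL=W RR=S
after cmd 4 (t=39): FL=W FR=S RL=W RR=S
after cmd 5 (t=49): FL=W FR=S RL=W RR=W
after cmd 6 (t=53): FL=W FR=W RL=W RR=S
after cmd 7 (t=58): FL=S FR=W RL=S RR=W


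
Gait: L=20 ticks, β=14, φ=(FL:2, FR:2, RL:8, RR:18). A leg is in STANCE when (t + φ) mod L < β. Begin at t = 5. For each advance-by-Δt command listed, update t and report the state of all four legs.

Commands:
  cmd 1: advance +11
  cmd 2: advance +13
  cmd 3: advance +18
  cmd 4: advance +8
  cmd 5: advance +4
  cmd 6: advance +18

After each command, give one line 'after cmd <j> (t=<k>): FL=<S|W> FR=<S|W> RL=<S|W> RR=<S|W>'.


start t=5: FL=S FR=S RL=S RR=S
cmd 1: advance +11 → t=16, phase=(18,18,4,14) → FL=W FR=W RL=S RR=W
cmd 2: advance +13 → t=29, phase=(11,11,17,7) → FL=S FR=S RL=W RR=S
cmd 3: advance +18 → t=47, phase=(9,9,15,5) → FL=S FR=S RL=W RR=S
cmd 4: advance +8 → t=55, phase=(17,17,3,13) → FL=W FR=W RL=S RR=S
cmd 5: advance +4 → t=59, phase=(1,1,7,17) → FL=S FR=S RL=S RR=W
cmd 6: advance +18 → t=77, phase=(19,19,5,15) → FL=W FR=W RL=S RR=W

after cmd 1 (t=16): FL=W FR=W RL=S RR=W
after cmd 2 (t=29): FL=S FR=S RL=W RR=S
after cmd 3 (t=47): FL=S FR=S RL=W RR=S
after cmd 4 (t=55): FL=W FR=W RL=S RR=S
after cmd 5 (t=59): FL=S FR=S RL=S RR=W
after cmd 6 (t=77): FL=W FR=W RL=S RR=W


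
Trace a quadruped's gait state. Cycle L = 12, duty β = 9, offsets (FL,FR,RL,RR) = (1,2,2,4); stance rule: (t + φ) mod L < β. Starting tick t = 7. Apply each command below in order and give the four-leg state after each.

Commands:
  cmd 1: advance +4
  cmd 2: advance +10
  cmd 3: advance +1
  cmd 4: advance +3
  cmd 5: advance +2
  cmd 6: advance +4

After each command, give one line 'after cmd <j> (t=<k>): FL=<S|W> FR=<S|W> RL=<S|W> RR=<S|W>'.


after cmd 1 (t=11): FL=S FR=S RL=S RR=S
after cmd 2 (t=21): FL=W FR=W RL=W RR=S
after cmd 3 (t=22): FL=W FR=S RL=S RR=S
after cmd 4 (t=25): FL=S FR=S RL=S RR=S
after cmd 5 (t=27): FL=S FR=S RL=S RR=S
after cmd 6 (t=31): FL=S FR=W RL=W RR=W

start t=7: FL=S FR=W RL=W RR=W
cmd 1: advance +4 → t=11, phase=(0,1,1,3) → FL=S FR=S RL=S RR=S
cmd 2: advance +10 → t=21, phase=(10,11,11,1) → FL=W FR=W RL=W RR=S
cmd 3: advance +1 → t=22, phase=(11,0,0,2) → FL=W FR=S RL=S RR=S
cmd 4: advance +3 → t=25, phase=(2,3,3,5) → FL=S FR=S RL=S RR=S
cmd 5: advance +2 → t=27, phase=(4,5,5,7) → FL=S FR=S RL=S RR=S
cmd 6: advance +4 → t=31, phase=(8,9,9,11) → FL=S FR=W RL=W RR=W


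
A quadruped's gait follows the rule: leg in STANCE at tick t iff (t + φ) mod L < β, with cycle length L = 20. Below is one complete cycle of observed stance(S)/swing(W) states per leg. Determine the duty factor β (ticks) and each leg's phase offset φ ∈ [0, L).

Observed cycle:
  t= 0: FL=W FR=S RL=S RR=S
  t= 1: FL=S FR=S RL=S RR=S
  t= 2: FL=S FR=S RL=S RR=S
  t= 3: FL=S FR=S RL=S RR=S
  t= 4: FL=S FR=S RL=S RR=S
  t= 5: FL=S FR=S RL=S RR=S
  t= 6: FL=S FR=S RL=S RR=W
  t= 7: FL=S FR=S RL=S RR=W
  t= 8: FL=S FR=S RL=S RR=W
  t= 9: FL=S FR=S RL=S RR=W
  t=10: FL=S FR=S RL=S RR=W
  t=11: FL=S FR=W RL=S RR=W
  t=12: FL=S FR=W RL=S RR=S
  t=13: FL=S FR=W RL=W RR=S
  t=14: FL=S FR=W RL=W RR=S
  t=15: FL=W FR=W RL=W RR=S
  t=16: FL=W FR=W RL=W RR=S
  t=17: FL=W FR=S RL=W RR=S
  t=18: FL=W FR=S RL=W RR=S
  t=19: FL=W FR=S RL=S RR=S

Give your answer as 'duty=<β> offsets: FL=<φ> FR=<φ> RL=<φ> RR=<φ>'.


duty β = stance ticks per leg = 14
FL: stance ticks = 14; W→S at t=1 → φ=19
FR: stance ticks = 14; W→S at t=17 → φ=3
RL: stance ticks = 14; W→S at t=19 → φ=1
RR: stance ticks = 14; W→S at t=12 → φ=8

duty=14 offsets: FL=19 FR=3 RL=1 RR=8


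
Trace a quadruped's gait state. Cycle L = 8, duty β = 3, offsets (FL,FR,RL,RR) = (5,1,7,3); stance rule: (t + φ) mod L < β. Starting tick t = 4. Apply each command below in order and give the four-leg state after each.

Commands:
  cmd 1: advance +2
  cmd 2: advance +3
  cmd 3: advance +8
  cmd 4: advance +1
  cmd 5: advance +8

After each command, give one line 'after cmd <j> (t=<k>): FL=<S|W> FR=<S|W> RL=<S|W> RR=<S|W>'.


after cmd 1 (t=6): FL=W FR=W RL=W RR=S
after cmd 2 (t=9): FL=W FR=S RL=S RR=W
after cmd 3 (t=17): FL=W FR=S RL=S RR=W
after cmd 4 (t=18): FL=W FR=W RL=S RR=W
after cmd 5 (t=26): FL=W FR=W RL=S RR=W

start t=4: FL=S FR=W RL=W RR=W
cmd 1: advance +2 → t=6, phase=(3,7,5,1) → FL=W FR=W RL=W RR=S
cmd 2: advance +3 → t=9, phase=(6,2,0,4) → FL=W FR=S RL=S RR=W
cmd 3: advance +8 → t=17, phase=(6,2,0,4) → FL=W FR=S RL=S RR=W
cmd 4: advance +1 → t=18, phase=(7,3,1,5) → FL=W FR=W RL=S RR=W
cmd 5: advance +8 → t=26, phase=(7,3,1,5) → FL=W FR=W RL=S RR=W


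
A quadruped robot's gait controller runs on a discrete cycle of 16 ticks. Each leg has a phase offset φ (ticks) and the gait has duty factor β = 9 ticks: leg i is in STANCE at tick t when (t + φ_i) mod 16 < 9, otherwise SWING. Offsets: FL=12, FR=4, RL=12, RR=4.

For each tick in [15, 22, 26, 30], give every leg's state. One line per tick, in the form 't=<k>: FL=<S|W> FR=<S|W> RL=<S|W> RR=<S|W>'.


t=15: phase=(11,3,11,3) vs β=9 → FL=W FR=S RL=W RR=S
t=22: phase=(2,10,2,10) vs β=9 → FL=S FR=W RL=S RR=W
t=26: phase=(6,14,6,14) vs β=9 → FL=S FR=W RL=S RR=W
t=30: phase=(10,2,10,2) vs β=9 → FL=W FR=S RL=W RR=S

t=15: FL=W FR=S RL=W RR=S
t=22: FL=S FR=W RL=S RR=W
t=26: FL=S FR=W RL=S RR=W
t=30: FL=W FR=S RL=W RR=S


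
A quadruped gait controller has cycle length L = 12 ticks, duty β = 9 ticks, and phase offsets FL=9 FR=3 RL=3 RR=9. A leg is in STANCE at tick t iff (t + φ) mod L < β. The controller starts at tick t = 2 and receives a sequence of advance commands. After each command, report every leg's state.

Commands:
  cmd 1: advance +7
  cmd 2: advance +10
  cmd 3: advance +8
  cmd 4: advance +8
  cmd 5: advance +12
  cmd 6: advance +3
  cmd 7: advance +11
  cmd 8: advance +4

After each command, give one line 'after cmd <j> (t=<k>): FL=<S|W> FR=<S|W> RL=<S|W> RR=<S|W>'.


start t=2: FL=W FR=S RL=S RR=W
cmd 1: advance +7 → t=9, phase=(6,0,0,6) → FL=S FR=S RL=S RR=S
cmd 2: advance +10 → t=19, phase=(4,10,10,4) → FL=S FR=W RL=W RR=S
cmd 3: advance +8 → t=27, phase=(0,6,6,0) → FL=S FR=S RL=S RR=S
cmd 4: advance +8 → t=35, phase=(8,2,2,8) → FL=S FR=S RL=S RR=S
cmd 5: advance +12 → t=47, phase=(8,2,2,8) → FL=S FR=S RL=S RR=S
cmd 6: advance +3 → t=50, phase=(11,5,5,11) → FL=W FR=S RL=S RR=W
cmd 7: advance +11 → t=61, phase=(10,4,4,10) → FL=W FR=S RL=S RR=W
cmd 8: advance +4 → t=65, phase=(2,8,8,2) → FL=S FR=S RL=S RR=S

after cmd 1 (t=9): FL=S FR=S RL=S RR=S
after cmd 2 (t=19): FL=S FR=W RL=W RR=S
after cmd 3 (t=27): FL=S FR=S RL=S RR=S
after cmd 4 (t=35): FL=S FR=S RL=S RR=S
after cmd 5 (t=47): FL=S FR=S RL=S RR=S
after cmd 6 (t=50): FL=W FR=S RL=S RR=W
after cmd 7 (t=61): FL=W FR=S RL=S RR=W
after cmd 8 (t=65): FL=S FR=S RL=S RR=S


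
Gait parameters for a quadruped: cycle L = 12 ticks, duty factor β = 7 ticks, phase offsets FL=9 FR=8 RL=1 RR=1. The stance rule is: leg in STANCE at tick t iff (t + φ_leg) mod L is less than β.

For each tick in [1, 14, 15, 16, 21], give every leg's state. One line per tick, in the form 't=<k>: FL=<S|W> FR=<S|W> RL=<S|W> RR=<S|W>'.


t=1: FL=W FR=W RL=S RR=S
t=14: FL=W FR=W RL=S RR=S
t=15: FL=S FR=W RL=S RR=S
t=16: FL=S FR=S RL=S RR=S
t=21: FL=S FR=S RL=W RR=W

t=1: phase=(10,9,2,2) vs β=7 → FL=W FR=W RL=S RR=S
t=14: phase=(11,10,3,3) vs β=7 → FL=W FR=W RL=S RR=S
t=15: phase=(0,11,4,4) vs β=7 → FL=S FR=W RL=S RR=S
t=16: phase=(1,0,5,5) vs β=7 → FL=S FR=S RL=S RR=S
t=21: phase=(6,5,10,10) vs β=7 → FL=S FR=S RL=W RR=W


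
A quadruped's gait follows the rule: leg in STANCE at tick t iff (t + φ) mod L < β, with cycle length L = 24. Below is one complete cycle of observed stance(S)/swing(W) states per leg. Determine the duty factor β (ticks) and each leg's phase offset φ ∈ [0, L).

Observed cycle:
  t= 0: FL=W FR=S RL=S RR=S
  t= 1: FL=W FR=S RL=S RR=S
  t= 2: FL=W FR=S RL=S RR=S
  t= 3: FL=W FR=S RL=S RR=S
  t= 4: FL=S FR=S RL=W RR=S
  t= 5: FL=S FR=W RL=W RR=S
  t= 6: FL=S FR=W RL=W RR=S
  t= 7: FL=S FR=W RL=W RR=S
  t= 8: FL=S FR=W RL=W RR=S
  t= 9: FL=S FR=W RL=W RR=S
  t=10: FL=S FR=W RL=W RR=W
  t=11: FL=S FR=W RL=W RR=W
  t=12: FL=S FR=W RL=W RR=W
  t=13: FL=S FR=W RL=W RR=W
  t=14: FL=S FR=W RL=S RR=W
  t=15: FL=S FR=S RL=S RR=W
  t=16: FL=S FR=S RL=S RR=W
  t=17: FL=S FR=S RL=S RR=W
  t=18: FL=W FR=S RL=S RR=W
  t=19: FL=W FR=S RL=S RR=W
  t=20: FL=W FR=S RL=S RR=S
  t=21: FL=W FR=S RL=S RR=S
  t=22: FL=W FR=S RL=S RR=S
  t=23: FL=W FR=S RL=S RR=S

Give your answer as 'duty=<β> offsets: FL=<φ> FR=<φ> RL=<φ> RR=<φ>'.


duty=14 offsets: FL=20 FR=9 RL=10 RR=4

duty β = stance ticks per leg = 14
FL: stance ticks = 14; W→S at t=4 → φ=20
FR: stance ticks = 14; W→S at t=15 → φ=9
RL: stance ticks = 14; W→S at t=14 → φ=10
RR: stance ticks = 14; W→S at t=20 → φ=4


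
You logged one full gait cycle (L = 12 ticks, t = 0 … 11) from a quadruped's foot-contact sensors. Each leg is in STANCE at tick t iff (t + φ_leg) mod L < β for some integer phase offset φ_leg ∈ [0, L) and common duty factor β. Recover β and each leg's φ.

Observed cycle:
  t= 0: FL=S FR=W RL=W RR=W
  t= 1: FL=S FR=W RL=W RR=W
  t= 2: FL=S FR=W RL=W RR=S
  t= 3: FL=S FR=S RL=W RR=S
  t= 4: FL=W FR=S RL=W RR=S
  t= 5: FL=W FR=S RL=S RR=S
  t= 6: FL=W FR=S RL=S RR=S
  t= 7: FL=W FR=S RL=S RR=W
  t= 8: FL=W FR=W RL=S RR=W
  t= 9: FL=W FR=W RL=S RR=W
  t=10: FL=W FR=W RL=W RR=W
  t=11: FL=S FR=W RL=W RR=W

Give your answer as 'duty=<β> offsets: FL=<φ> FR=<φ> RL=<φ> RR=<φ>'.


duty=5 offsets: FL=1 FR=9 RL=7 RR=10

duty β = stance ticks per leg = 5
FL: stance ticks = 5; W→S at t=11 → φ=1
FR: stance ticks = 5; W→S at t=3 → φ=9
RL: stance ticks = 5; W→S at t=5 → φ=7
RR: stance ticks = 5; W→S at t=2 → φ=10


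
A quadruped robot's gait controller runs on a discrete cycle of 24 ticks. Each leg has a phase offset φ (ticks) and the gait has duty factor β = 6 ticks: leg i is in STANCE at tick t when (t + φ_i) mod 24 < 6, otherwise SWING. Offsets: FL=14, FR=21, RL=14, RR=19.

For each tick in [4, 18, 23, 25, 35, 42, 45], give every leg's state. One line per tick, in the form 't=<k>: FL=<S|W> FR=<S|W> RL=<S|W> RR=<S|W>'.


t=4: phase=(18,1,18,23) vs β=6 → FL=W FR=S RL=W RR=W
t=18: phase=(8,15,8,13) vs β=6 → FL=W FR=W RL=W RR=W
t=23: phase=(13,20,13,18) vs β=6 → FL=W FR=W RL=W RR=W
t=25: phase=(15,22,15,20) vs β=6 → FL=W FR=W RL=W RR=W
t=35: phase=(1,8,1,6) vs β=6 → FL=S FR=W RL=S RR=W
t=42: phase=(8,15,8,13) vs β=6 → FL=W FR=W RL=W RR=W
t=45: phase=(11,18,11,16) vs β=6 → FL=W FR=W RL=W RR=W

t=4: FL=W FR=S RL=W RR=W
t=18: FL=W FR=W RL=W RR=W
t=23: FL=W FR=W RL=W RR=W
t=25: FL=W FR=W RL=W RR=W
t=35: FL=S FR=W RL=S RR=W
t=42: FL=W FR=W RL=W RR=W
t=45: FL=W FR=W RL=W RR=W


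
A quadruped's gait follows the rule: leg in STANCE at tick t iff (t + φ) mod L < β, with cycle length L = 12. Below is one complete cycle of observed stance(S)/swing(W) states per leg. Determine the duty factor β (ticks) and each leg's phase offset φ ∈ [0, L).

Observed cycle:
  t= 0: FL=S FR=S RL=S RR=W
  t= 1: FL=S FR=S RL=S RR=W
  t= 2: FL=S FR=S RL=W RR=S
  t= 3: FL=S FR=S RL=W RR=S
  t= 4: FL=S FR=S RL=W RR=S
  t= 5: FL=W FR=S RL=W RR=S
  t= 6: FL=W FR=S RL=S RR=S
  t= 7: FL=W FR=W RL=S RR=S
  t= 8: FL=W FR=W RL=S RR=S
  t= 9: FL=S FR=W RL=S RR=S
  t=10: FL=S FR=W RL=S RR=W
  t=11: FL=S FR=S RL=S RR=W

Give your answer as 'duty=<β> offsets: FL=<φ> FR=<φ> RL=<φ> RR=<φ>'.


duty=8 offsets: FL=3 FR=1 RL=6 RR=10

duty β = stance ticks per leg = 8
FL: stance ticks = 8; W→S at t=9 → φ=3
FR: stance ticks = 8; W→S at t=11 → φ=1
RL: stance ticks = 8; W→S at t=6 → φ=6
RR: stance ticks = 8; W→S at t=2 → φ=10


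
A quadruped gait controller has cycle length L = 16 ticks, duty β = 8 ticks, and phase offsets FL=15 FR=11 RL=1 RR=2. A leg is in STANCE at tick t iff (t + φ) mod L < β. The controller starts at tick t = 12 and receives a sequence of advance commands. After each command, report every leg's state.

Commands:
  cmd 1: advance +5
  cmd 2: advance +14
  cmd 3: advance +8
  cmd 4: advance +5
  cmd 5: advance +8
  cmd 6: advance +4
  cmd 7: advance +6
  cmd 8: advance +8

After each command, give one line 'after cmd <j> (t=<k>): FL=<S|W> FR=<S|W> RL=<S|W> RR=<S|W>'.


after cmd 1 (t=17): FL=S FR=W RL=S RR=S
after cmd 2 (t=31): FL=W FR=W RL=S RR=S
after cmd 3 (t=39): FL=S FR=S RL=W RR=W
after cmd 4 (t=44): FL=W FR=S RL=W RR=W
after cmd 5 (t=52): FL=S FR=W RL=S RR=S
after cmd 6 (t=56): FL=S FR=S RL=W RR=W
after cmd 7 (t=62): FL=W FR=W RL=W RR=S
after cmd 8 (t=70): FL=S FR=S RL=S RR=W

start t=12: FL=W FR=S RL=W RR=W
cmd 1: advance +5 → t=17, phase=(0,12,2,3) → FL=S FR=W RL=S RR=S
cmd 2: advance +14 → t=31, phase=(14,10,0,1) → FL=W FR=W RL=S RR=S
cmd 3: advance +8 → t=39, phase=(6,2,8,9) → FL=S FR=S RL=W RR=W
cmd 4: advance +5 → t=44, phase=(11,7,13,14) → FL=W FR=S RL=W RR=W
cmd 5: advance +8 → t=52, phase=(3,15,5,6) → FL=S FR=W RL=S RR=S
cmd 6: advance +4 → t=56, phase=(7,3,9,10) → FL=S FR=S RL=W RR=W
cmd 7: advance +6 → t=62, phase=(13,9,15,0) → FL=W FR=W RL=W RR=S
cmd 8: advance +8 → t=70, phase=(5,1,7,8) → FL=S FR=S RL=S RR=W


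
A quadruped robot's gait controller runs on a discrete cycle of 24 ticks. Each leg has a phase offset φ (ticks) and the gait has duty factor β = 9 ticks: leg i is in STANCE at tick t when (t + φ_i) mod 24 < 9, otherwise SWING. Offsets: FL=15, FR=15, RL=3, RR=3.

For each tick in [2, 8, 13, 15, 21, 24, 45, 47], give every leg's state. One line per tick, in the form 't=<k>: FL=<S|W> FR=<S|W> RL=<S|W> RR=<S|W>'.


t=2: phase=(17,17,5,5) vs β=9 → FL=W FR=W RL=S RR=S
t=8: phase=(23,23,11,11) vs β=9 → FL=W FR=W RL=W RR=W
t=13: phase=(4,4,16,16) vs β=9 → FL=S FR=S RL=W RR=W
t=15: phase=(6,6,18,18) vs β=9 → FL=S FR=S RL=W RR=W
t=21: phase=(12,12,0,0) vs β=9 → FL=W FR=W RL=S RR=S
t=24: phase=(15,15,3,3) vs β=9 → FL=W FR=W RL=S RR=S
t=45: phase=(12,12,0,0) vs β=9 → FL=W FR=W RL=S RR=S
t=47: phase=(14,14,2,2) vs β=9 → FL=W FR=W RL=S RR=S

t=2: FL=W FR=W RL=S RR=S
t=8: FL=W FR=W RL=W RR=W
t=13: FL=S FR=S RL=W RR=W
t=15: FL=S FR=S RL=W RR=W
t=21: FL=W FR=W RL=S RR=S
t=24: FL=W FR=W RL=S RR=S
t=45: FL=W FR=W RL=S RR=S
t=47: FL=W FR=W RL=S RR=S


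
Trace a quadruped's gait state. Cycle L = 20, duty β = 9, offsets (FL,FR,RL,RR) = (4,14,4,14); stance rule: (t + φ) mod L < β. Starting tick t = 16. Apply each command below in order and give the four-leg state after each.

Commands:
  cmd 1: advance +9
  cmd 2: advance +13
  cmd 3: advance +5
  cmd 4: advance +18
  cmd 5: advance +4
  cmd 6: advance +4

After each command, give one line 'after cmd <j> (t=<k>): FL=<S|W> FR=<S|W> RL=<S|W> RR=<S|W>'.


start t=16: FL=S FR=W RL=S RR=W
cmd 1: advance +9 → t=25, phase=(9,19,9,19) → FL=W FR=W RL=W RR=W
cmd 2: advance +13 → t=38, phase=(2,12,2,12) → FL=S FR=W RL=S RR=W
cmd 3: advance +5 → t=43, phase=(7,17,7,17) → FL=S FR=W RL=S RR=W
cmd 4: advance +18 → t=61, phase=(5,15,5,15) → FL=S FR=W RL=S RR=W
cmd 5: advance +4 → t=65, phase=(9,19,9,19) → FL=W FR=W RL=W RR=W
cmd 6: advance +4 → t=69, phase=(13,3,13,3) → FL=W FR=S RL=W RR=S

after cmd 1 (t=25): FL=W FR=W RL=W RR=W
after cmd 2 (t=38): FL=S FR=W RL=S RR=W
after cmd 3 (t=43): FL=S FR=W RL=S RR=W
after cmd 4 (t=61): FL=S FR=W RL=S RR=W
after cmd 5 (t=65): FL=W FR=W RL=W RR=W
after cmd 6 (t=69): FL=W FR=S RL=W RR=S


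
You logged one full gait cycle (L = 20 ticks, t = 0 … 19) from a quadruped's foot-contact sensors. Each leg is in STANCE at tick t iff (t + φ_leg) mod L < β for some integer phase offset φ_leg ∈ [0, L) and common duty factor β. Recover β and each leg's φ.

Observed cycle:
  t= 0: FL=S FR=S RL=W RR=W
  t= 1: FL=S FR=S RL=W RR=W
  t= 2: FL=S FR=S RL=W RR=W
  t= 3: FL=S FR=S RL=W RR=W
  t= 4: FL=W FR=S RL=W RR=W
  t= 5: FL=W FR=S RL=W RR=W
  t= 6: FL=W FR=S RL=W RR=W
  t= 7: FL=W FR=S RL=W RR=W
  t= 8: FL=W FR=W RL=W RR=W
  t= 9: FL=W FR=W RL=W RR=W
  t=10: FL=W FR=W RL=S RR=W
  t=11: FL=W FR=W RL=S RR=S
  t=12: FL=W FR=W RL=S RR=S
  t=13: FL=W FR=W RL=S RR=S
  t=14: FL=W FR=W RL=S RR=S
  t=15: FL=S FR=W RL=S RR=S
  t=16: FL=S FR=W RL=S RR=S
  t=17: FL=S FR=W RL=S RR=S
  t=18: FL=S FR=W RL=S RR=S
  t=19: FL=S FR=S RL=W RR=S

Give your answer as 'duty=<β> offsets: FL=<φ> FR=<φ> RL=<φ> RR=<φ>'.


duty=9 offsets: FL=5 FR=1 RL=10 RR=9

duty β = stance ticks per leg = 9
FL: stance ticks = 9; W→S at t=15 → φ=5
FR: stance ticks = 9; W→S at t=19 → φ=1
RL: stance ticks = 9; W→S at t=10 → φ=10
RR: stance ticks = 9; W→S at t=11 → φ=9


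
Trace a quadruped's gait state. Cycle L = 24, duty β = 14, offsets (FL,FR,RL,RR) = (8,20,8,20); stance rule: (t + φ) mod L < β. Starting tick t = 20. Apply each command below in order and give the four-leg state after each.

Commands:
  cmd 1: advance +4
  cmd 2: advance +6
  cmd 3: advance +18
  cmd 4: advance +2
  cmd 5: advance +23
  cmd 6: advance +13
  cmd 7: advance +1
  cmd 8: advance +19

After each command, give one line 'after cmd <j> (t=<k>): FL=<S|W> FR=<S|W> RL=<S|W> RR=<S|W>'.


start t=20: FL=S FR=W RL=S RR=W
cmd 1: advance +4 → t=24, phase=(8,20,8,20) → FL=S FR=W RL=S RR=W
cmd 2: advance +6 → t=30, phase=(14,2,14,2) → FL=W FR=S RL=W RR=S
cmd 3: advance +18 → t=48, phase=(8,20,8,20) → FL=S FR=W RL=S RR=W
cmd 4: advance +2 → t=50, phase=(10,22,10,22) → FL=S FR=W RL=S RR=W
cmd 5: advance +23 → t=73, phase=(9,21,9,21) → FL=S FR=W RL=S RR=W
cmd 6: advance +13 → t=86, phase=(22,10,22,10) → FL=W FR=S RL=W RR=S
cmd 7: advance +1 → t=87, phase=(23,11,23,11) → FL=W FR=S RL=W RR=S
cmd 8: advance +19 → t=106, phase=(18,6,18,6) → FL=W FR=S RL=W RR=S

after cmd 1 (t=24): FL=S FR=W RL=S RR=W
after cmd 2 (t=30): FL=W FR=S RL=W RR=S
after cmd 3 (t=48): FL=S FR=W RL=S RR=W
after cmd 4 (t=50): FL=S FR=W RL=S RR=W
after cmd 5 (t=73): FL=S FR=W RL=S RR=W
after cmd 6 (t=86): FL=W FR=S RL=W RR=S
after cmd 7 (t=87): FL=W FR=S RL=W RR=S
after cmd 8 (t=106): FL=W FR=S RL=W RR=S


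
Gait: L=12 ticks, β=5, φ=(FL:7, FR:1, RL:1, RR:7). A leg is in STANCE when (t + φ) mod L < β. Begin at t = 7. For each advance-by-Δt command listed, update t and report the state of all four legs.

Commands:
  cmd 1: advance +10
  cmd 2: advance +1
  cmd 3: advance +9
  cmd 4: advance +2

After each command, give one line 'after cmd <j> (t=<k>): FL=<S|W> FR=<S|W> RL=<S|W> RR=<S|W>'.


after cmd 1 (t=17): FL=S FR=W RL=W RR=S
after cmd 2 (t=18): FL=S FR=W RL=W RR=S
after cmd 3 (t=27): FL=W FR=S RL=S RR=W
after cmd 4 (t=29): FL=S FR=W RL=W RR=S

start t=7: FL=S FR=W RL=W RR=S
cmd 1: advance +10 → t=17, phase=(0,6,6,0) → FL=S FR=W RL=W RR=S
cmd 2: advance +1 → t=18, phase=(1,7,7,1) → FL=S FR=W RL=W RR=S
cmd 3: advance +9 → t=27, phase=(10,4,4,10) → FL=W FR=S RL=S RR=W
cmd 4: advance +2 → t=29, phase=(0,6,6,0) → FL=S FR=W RL=W RR=S


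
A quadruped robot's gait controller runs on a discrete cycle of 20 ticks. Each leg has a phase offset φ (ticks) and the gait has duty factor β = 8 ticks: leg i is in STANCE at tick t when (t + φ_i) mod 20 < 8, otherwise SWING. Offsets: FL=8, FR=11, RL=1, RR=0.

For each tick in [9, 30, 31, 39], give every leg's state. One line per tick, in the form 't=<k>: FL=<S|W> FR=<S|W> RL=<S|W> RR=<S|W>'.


t=9: phase=(17,0,10,9) vs β=8 → FL=W FR=S RL=W RR=W
t=30: phase=(18,1,11,10) vs β=8 → FL=W FR=S RL=W RR=W
t=31: phase=(19,2,12,11) vs β=8 → FL=W FR=S RL=W RR=W
t=39: phase=(7,10,0,19) vs β=8 → FL=S FR=W RL=S RR=W

t=9: FL=W FR=S RL=W RR=W
t=30: FL=W FR=S RL=W RR=W
t=31: FL=W FR=S RL=W RR=W
t=39: FL=S FR=W RL=S RR=W


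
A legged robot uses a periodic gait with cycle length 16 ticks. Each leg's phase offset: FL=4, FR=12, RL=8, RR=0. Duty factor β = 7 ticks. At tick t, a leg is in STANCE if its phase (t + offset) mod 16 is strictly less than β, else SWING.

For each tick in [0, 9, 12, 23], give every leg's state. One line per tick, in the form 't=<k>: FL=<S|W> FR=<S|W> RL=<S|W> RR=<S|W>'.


t=0: phase=(4,12,8,0) vs β=7 → FL=S FR=W RL=W RR=S
t=9: phase=(13,5,1,9) vs β=7 → FL=W FR=S RL=S RR=W
t=12: phase=(0,8,4,12) vs β=7 → FL=S FR=W RL=S RR=W
t=23: phase=(11,3,15,7) vs β=7 → FL=W FR=S RL=W RR=W

t=0: FL=S FR=W RL=W RR=S
t=9: FL=W FR=S RL=S RR=W
t=12: FL=S FR=W RL=S RR=W
t=23: FL=W FR=S RL=W RR=W


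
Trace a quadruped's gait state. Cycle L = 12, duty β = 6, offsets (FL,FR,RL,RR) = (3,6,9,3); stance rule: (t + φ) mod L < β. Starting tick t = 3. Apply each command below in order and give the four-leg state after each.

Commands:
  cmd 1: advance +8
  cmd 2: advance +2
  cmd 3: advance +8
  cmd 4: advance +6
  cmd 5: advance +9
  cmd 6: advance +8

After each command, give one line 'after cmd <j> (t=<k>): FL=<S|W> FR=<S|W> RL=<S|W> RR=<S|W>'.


start t=3: FL=W FR=W RL=S RR=W
cmd 1: advance +8 → t=11, phase=(2,5,8,2) → FL=S FR=S RL=W RR=S
cmd 2: advance +2 → t=13, phase=(4,7,10,4) → FL=S FR=W RL=W RR=S
cmd 3: advance +8 → t=21, phase=(0,3,6,0) → FL=S FR=S RL=W RR=S
cmd 4: advance +6 → t=27, phase=(6,9,0,6) → FL=W FR=W RL=S RR=W
cmd 5: advance +9 → t=36, phase=(3,6,9,3) → FL=S FR=W RL=W RR=S
cmd 6: advance +8 → t=44, phase=(11,2,5,11) → FL=W FR=S RL=S RR=W

after cmd 1 (t=11): FL=S FR=S RL=W RR=S
after cmd 2 (t=13): FL=S FR=W RL=W RR=S
after cmd 3 (t=21): FL=S FR=S RL=W RR=S
after cmd 4 (t=27): FL=W FR=W RL=S RR=W
after cmd 5 (t=36): FL=S FR=W RL=W RR=S
after cmd 6 (t=44): FL=W FR=S RL=S RR=W


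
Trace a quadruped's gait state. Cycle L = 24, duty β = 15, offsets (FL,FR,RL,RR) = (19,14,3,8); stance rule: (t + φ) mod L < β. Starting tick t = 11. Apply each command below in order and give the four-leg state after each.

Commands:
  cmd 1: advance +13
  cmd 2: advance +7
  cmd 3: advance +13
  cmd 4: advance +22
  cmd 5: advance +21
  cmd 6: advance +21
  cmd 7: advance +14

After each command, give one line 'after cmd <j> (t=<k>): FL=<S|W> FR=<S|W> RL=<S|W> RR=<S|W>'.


after cmd 1 (t=24): FL=W FR=S RL=S RR=S
after cmd 2 (t=31): FL=S FR=W RL=S RR=W
after cmd 3 (t=44): FL=W FR=S RL=W RR=S
after cmd 4 (t=66): FL=S FR=S RL=W RR=S
after cmd 5 (t=87): FL=S FR=S RL=W RR=W
after cmd 6 (t=108): FL=S FR=S RL=W RR=W
after cmd 7 (t=122): FL=W FR=W RL=S RR=S

start t=11: FL=S FR=S RL=S RR=W
cmd 1: advance +13 → t=24, phase=(19,14,3,8) → FL=W FR=S RL=S RR=S
cmd 2: advance +7 → t=31, phase=(2,21,10,15) → FL=S FR=W RL=S RR=W
cmd 3: advance +13 → t=44, phase=(15,10,23,4) → FL=W FR=S RL=W RR=S
cmd 4: advance +22 → t=66, phase=(13,8,21,2) → FL=S FR=S RL=W RR=S
cmd 5: advance +21 → t=87, phase=(10,5,18,23) → FL=S FR=S RL=W RR=W
cmd 6: advance +21 → t=108, phase=(7,2,15,20) → FL=S FR=S RL=W RR=W
cmd 7: advance +14 → t=122, phase=(21,16,5,10) → FL=W FR=W RL=S RR=S


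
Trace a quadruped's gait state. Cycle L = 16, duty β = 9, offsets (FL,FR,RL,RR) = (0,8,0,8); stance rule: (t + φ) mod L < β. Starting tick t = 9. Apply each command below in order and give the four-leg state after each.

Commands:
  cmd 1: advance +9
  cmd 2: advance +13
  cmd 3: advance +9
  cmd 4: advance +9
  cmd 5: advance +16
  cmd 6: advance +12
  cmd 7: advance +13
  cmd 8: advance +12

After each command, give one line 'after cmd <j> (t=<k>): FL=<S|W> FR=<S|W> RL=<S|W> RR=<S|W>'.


after cmd 1 (t=18): FL=S FR=W RL=S RR=W
after cmd 2 (t=31): FL=W FR=S RL=W RR=S
after cmd 3 (t=40): FL=S FR=S RL=S RR=S
after cmd 4 (t=49): FL=S FR=W RL=S RR=W
after cmd 5 (t=65): FL=S FR=W RL=S RR=W
after cmd 6 (t=77): FL=W FR=S RL=W RR=S
after cmd 7 (t=90): FL=W FR=S RL=W RR=S
after cmd 8 (t=102): FL=S FR=W RL=S RR=W

start t=9: FL=W FR=S RL=W RR=S
cmd 1: advance +9 → t=18, phase=(2,10,2,10) → FL=S FR=W RL=S RR=W
cmd 2: advance +13 → t=31, phase=(15,7,15,7) → FL=W FR=S RL=W RR=S
cmd 3: advance +9 → t=40, phase=(8,0,8,0) → FL=S FR=S RL=S RR=S
cmd 4: advance +9 → t=49, phase=(1,9,1,9) → FL=S FR=W RL=S RR=W
cmd 5: advance +16 → t=65, phase=(1,9,1,9) → FL=S FR=W RL=S RR=W
cmd 6: advance +12 → t=77, phase=(13,5,13,5) → FL=W FR=S RL=W RR=S
cmd 7: advance +13 → t=90, phase=(10,2,10,2) → FL=W FR=S RL=W RR=S
cmd 8: advance +12 → t=102, phase=(6,14,6,14) → FL=S FR=W RL=S RR=W


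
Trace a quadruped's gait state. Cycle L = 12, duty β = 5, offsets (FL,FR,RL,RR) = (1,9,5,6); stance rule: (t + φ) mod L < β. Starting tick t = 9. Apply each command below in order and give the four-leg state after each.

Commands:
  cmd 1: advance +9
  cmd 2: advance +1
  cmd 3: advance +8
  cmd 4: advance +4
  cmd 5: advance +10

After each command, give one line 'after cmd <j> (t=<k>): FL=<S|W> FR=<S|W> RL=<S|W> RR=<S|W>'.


start t=9: FL=W FR=W RL=S RR=S
cmd 1: advance +9 → t=18, phase=(7,3,11,0) → FL=W FR=S RL=W RR=S
cmd 2: advance +1 → t=19, phase=(8,4,0,1) → FL=W FR=S RL=S RR=S
cmd 3: advance +8 → t=27, phase=(4,0,8,9) → FL=S FR=S RL=W RR=W
cmd 4: advance +4 → t=31, phase=(8,4,0,1) → FL=W FR=S RL=S RR=S
cmd 5: advance +10 → t=41, phase=(6,2,10,11) → FL=W FR=S RL=W RR=W

after cmd 1 (t=18): FL=W FR=S RL=W RR=S
after cmd 2 (t=19): FL=W FR=S RL=S RR=S
after cmd 3 (t=27): FL=S FR=S RL=W RR=W
after cmd 4 (t=31): FL=W FR=S RL=S RR=S
after cmd 5 (t=41): FL=W FR=S RL=W RR=W


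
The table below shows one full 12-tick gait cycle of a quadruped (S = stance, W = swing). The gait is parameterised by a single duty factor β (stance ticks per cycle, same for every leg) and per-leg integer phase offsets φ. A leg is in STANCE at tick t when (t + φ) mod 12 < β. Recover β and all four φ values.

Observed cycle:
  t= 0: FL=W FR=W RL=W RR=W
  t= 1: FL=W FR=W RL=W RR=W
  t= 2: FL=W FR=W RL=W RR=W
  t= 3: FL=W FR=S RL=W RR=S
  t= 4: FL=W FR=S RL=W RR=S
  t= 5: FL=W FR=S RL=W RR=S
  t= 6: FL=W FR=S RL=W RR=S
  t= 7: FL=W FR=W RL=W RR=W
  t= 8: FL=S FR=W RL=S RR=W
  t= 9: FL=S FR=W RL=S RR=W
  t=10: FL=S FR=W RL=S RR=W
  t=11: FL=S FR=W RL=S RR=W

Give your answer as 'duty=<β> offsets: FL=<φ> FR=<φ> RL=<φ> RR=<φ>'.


duty β = stance ticks per leg = 4
FL: stance ticks = 4; W→S at t=8 → φ=4
FR: stance ticks = 4; W→S at t=3 → φ=9
RL: stance ticks = 4; W→S at t=8 → φ=4
RR: stance ticks = 4; W→S at t=3 → φ=9

duty=4 offsets: FL=4 FR=9 RL=4 RR=9


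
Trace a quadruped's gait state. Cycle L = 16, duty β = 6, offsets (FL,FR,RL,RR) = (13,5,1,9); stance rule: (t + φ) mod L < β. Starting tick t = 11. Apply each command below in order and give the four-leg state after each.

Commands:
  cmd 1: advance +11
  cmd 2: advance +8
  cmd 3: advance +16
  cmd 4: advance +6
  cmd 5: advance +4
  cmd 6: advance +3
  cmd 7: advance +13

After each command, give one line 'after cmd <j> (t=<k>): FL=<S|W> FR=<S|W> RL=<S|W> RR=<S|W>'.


start t=11: FL=W FR=S RL=W RR=S
cmd 1: advance +11 → t=22, phase=(3,11,7,15) → FL=S FR=W RL=W RR=W
cmd 2: advance +8 → t=30, phase=(11,3,15,7) → FL=W FR=S RL=W RR=W
cmd 3: advance +16 → t=46, phase=(11,3,15,7) → FL=W FR=S RL=W RR=W
cmd 4: advance +6 → t=52, phase=(1,9,5,13) → FL=S FR=W RL=S RR=W
cmd 5: advance +4 → t=56, phase=(5,13,9,1) → FL=S FR=W RL=W RR=S
cmd 6: advance +3 → t=59, phase=(8,0,12,4) → FL=W FR=S RL=W RR=S
cmd 7: advance +13 → t=72, phase=(5,13,9,1) → FL=S FR=W RL=W RR=S

after cmd 1 (t=22): FL=S FR=W RL=W RR=W
after cmd 2 (t=30): FL=W FR=S RL=W RR=W
after cmd 3 (t=46): FL=W FR=S RL=W RR=W
after cmd 4 (t=52): FL=S FR=W RL=S RR=W
after cmd 5 (t=56): FL=S FR=W RL=W RR=S
after cmd 6 (t=59): FL=W FR=S RL=W RR=S
after cmd 7 (t=72): FL=S FR=W RL=W RR=S


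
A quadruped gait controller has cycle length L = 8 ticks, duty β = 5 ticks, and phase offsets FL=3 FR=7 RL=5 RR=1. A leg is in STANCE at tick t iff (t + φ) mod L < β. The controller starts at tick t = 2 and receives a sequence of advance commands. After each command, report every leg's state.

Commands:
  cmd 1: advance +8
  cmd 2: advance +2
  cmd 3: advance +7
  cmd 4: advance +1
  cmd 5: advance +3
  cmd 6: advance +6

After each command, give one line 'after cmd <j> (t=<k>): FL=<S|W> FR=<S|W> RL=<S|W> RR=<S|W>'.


after cmd 1 (t=10): FL=W FR=S RL=W RR=S
after cmd 2 (t=12): FL=W FR=S RL=S RR=W
after cmd 3 (t=19): FL=W FR=S RL=S RR=S
after cmd 4 (t=20): FL=W FR=S RL=S RR=W
after cmd 5 (t=23): FL=S FR=W RL=S RR=S
after cmd 6 (t=29): FL=S FR=S RL=S RR=W

start t=2: FL=W FR=S RL=W RR=S
cmd 1: advance +8 → t=10, phase=(5,1,7,3) → FL=W FR=S RL=W RR=S
cmd 2: advance +2 → t=12, phase=(7,3,1,5) → FL=W FR=S RL=S RR=W
cmd 3: advance +7 → t=19, phase=(6,2,0,4) → FL=W FR=S RL=S RR=S
cmd 4: advance +1 → t=20, phase=(7,3,1,5) → FL=W FR=S RL=S RR=W
cmd 5: advance +3 → t=23, phase=(2,6,4,0) → FL=S FR=W RL=S RR=S
cmd 6: advance +6 → t=29, phase=(0,4,2,6) → FL=S FR=S RL=S RR=W


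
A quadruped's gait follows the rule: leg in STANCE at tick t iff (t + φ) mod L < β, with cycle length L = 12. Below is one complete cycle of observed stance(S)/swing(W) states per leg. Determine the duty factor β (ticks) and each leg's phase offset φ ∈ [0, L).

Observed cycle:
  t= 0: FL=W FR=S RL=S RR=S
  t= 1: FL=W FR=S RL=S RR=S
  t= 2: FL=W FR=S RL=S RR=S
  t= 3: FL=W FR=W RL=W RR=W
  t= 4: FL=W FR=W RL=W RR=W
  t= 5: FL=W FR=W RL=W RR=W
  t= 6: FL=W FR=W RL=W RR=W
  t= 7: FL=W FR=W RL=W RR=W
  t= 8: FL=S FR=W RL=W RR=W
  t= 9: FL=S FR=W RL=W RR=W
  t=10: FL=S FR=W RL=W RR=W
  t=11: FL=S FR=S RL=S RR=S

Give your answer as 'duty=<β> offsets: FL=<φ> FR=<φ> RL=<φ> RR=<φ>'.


duty=4 offsets: FL=4 FR=1 RL=1 RR=1

duty β = stance ticks per leg = 4
FL: stance ticks = 4; W→S at t=8 → φ=4
FR: stance ticks = 4; W→S at t=11 → φ=1
RL: stance ticks = 4; W→S at t=11 → φ=1
RR: stance ticks = 4; W→S at t=11 → φ=1


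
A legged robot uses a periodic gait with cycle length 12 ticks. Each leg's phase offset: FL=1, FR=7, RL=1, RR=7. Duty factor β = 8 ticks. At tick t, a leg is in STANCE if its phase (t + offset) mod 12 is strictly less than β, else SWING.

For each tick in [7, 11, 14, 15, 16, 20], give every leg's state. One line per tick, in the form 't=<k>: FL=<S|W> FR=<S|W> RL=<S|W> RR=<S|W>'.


t=7: FL=W FR=S RL=W RR=S
t=11: FL=S FR=S RL=S RR=S
t=14: FL=S FR=W RL=S RR=W
t=15: FL=S FR=W RL=S RR=W
t=16: FL=S FR=W RL=S RR=W
t=20: FL=W FR=S RL=W RR=S

t=7: phase=(8,2,8,2) vs β=8 → FL=W FR=S RL=W RR=S
t=11: phase=(0,6,0,6) vs β=8 → FL=S FR=S RL=S RR=S
t=14: phase=(3,9,3,9) vs β=8 → FL=S FR=W RL=S RR=W
t=15: phase=(4,10,4,10) vs β=8 → FL=S FR=W RL=S RR=W
t=16: phase=(5,11,5,11) vs β=8 → FL=S FR=W RL=S RR=W
t=20: phase=(9,3,9,3) vs β=8 → FL=W FR=S RL=W RR=S


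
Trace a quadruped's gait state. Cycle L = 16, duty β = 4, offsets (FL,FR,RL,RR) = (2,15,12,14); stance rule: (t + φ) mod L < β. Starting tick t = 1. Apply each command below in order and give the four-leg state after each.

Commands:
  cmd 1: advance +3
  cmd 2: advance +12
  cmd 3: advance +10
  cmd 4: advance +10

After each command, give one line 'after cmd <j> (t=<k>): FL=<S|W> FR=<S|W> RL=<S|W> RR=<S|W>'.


after cmd 1 (t=4): FL=W FR=S RL=S RR=S
after cmd 2 (t=16): FL=S FR=W RL=W RR=W
after cmd 3 (t=26): FL=W FR=W RL=W RR=W
after cmd 4 (t=36): FL=W FR=S RL=S RR=S

start t=1: FL=S FR=S RL=W RR=W
cmd 1: advance +3 → t=4, phase=(6,3,0,2) → FL=W FR=S RL=S RR=S
cmd 2: advance +12 → t=16, phase=(2,15,12,14) → FL=S FR=W RL=W RR=W
cmd 3: advance +10 → t=26, phase=(12,9,6,8) → FL=W FR=W RL=W RR=W
cmd 4: advance +10 → t=36, phase=(6,3,0,2) → FL=W FR=S RL=S RR=S


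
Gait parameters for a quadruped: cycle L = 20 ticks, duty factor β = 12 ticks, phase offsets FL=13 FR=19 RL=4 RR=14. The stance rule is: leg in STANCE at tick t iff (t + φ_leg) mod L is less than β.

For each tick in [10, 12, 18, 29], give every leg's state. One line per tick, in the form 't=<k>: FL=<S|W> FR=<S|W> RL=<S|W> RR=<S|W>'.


t=10: FL=S FR=S RL=W RR=S
t=12: FL=S FR=S RL=W RR=S
t=18: FL=S FR=W RL=S RR=W
t=29: FL=S FR=S RL=W RR=S

t=10: phase=(3,9,14,4) vs β=12 → FL=S FR=S RL=W RR=S
t=12: phase=(5,11,16,6) vs β=12 → FL=S FR=S RL=W RR=S
t=18: phase=(11,17,2,12) vs β=12 → FL=S FR=W RL=S RR=W
t=29: phase=(2,8,13,3) vs β=12 → FL=S FR=S RL=W RR=S


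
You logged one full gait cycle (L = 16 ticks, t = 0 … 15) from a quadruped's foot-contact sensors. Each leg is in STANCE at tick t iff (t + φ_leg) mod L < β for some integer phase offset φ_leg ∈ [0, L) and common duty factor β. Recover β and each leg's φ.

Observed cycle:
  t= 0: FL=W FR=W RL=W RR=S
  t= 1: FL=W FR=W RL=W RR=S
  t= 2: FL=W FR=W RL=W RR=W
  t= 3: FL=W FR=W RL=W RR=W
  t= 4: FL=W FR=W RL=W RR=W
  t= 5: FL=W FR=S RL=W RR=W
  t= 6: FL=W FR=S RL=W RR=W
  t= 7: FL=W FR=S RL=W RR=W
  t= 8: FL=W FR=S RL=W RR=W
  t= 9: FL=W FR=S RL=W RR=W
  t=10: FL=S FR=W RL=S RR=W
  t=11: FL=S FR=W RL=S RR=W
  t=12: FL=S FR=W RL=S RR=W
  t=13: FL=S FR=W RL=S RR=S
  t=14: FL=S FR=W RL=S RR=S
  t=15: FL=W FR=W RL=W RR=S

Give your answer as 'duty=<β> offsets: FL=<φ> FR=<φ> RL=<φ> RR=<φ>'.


duty β = stance ticks per leg = 5
FL: stance ticks = 5; W→S at t=10 → φ=6
FR: stance ticks = 5; W→S at t=5 → φ=11
RL: stance ticks = 5; W→S at t=10 → φ=6
RR: stance ticks = 5; W→S at t=13 → φ=3

duty=5 offsets: FL=6 FR=11 RL=6 RR=3


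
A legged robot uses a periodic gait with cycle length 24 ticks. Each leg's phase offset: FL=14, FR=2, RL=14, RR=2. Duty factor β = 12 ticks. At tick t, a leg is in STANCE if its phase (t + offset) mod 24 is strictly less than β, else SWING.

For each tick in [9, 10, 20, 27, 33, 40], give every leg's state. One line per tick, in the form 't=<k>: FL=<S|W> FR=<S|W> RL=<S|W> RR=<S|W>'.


t=9: FL=W FR=S RL=W RR=S
t=10: FL=S FR=W RL=S RR=W
t=20: FL=S FR=W RL=S RR=W
t=27: FL=W FR=S RL=W RR=S
t=33: FL=W FR=S RL=W RR=S
t=40: FL=S FR=W RL=S RR=W

t=9: phase=(23,11,23,11) vs β=12 → FL=W FR=S RL=W RR=S
t=10: phase=(0,12,0,12) vs β=12 → FL=S FR=W RL=S RR=W
t=20: phase=(10,22,10,22) vs β=12 → FL=S FR=W RL=S RR=W
t=27: phase=(17,5,17,5) vs β=12 → FL=W FR=S RL=W RR=S
t=33: phase=(23,11,23,11) vs β=12 → FL=W FR=S RL=W RR=S
t=40: phase=(6,18,6,18) vs β=12 → FL=S FR=W RL=S RR=W


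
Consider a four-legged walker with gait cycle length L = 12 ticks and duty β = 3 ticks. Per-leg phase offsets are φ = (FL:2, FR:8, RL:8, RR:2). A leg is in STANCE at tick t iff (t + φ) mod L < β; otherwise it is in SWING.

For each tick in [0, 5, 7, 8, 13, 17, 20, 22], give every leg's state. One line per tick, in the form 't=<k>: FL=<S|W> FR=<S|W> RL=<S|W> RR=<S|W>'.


t=0: FL=S FR=W RL=W RR=S
t=5: FL=W FR=S RL=S RR=W
t=7: FL=W FR=W RL=W RR=W
t=8: FL=W FR=W RL=W RR=W
t=13: FL=W FR=W RL=W RR=W
t=17: FL=W FR=S RL=S RR=W
t=20: FL=W FR=W RL=W RR=W
t=22: FL=S FR=W RL=W RR=S

t=0: phase=(2,8,8,2) vs β=3 → FL=S FR=W RL=W RR=S
t=5: phase=(7,1,1,7) vs β=3 → FL=W FR=S RL=S RR=W
t=7: phase=(9,3,3,9) vs β=3 → FL=W FR=W RL=W RR=W
t=8: phase=(10,4,4,10) vs β=3 → FL=W FR=W RL=W RR=W
t=13: phase=(3,9,9,3) vs β=3 → FL=W FR=W RL=W RR=W
t=17: phase=(7,1,1,7) vs β=3 → FL=W FR=S RL=S RR=W
t=20: phase=(10,4,4,10) vs β=3 → FL=W FR=W RL=W RR=W
t=22: phase=(0,6,6,0) vs β=3 → FL=S FR=W RL=W RR=S


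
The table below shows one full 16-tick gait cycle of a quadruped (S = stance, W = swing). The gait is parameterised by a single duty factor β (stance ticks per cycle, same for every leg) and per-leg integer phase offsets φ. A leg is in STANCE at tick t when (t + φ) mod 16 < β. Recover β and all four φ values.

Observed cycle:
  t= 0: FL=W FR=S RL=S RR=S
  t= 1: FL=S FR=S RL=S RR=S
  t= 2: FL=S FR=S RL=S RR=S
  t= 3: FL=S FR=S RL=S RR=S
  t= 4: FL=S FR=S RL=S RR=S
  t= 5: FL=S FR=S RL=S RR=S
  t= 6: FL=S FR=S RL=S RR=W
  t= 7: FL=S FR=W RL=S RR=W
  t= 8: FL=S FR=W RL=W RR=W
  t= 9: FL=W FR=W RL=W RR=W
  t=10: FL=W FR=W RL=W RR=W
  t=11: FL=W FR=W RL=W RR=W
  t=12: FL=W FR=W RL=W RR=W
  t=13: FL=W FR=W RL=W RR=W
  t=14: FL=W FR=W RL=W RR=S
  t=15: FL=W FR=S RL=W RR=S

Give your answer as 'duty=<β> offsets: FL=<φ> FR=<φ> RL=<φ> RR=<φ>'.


duty=8 offsets: FL=15 FR=1 RL=0 RR=2

duty β = stance ticks per leg = 8
FL: stance ticks = 8; W→S at t=1 → φ=15
FR: stance ticks = 8; W→S at t=15 → φ=1
RL: stance ticks = 8; W→S at t=0 → φ=0
RR: stance ticks = 8; W→S at t=14 → φ=2


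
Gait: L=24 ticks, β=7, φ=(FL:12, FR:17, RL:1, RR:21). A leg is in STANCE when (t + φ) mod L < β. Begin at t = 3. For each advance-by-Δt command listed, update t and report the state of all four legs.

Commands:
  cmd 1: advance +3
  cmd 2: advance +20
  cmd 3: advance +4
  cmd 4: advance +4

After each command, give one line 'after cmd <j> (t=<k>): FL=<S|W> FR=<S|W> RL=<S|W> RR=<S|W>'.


start t=3: FL=W FR=W RL=S RR=S
cmd 1: advance +3 → t=6, phase=(18,23,7,3) → FL=W FR=W RL=W RR=S
cmd 2: advance +20 → t=26, phase=(14,19,3,23) → FL=W FR=W RL=S RR=W
cmd 3: advance +4 → t=30, phase=(18,23,7,3) → FL=W FR=W RL=W RR=S
cmd 4: advance +4 → t=34, phase=(22,3,11,7) → FL=W FR=S RL=W RR=W

after cmd 1 (t=6): FL=W FR=W RL=W RR=S
after cmd 2 (t=26): FL=W FR=W RL=S RR=W
after cmd 3 (t=30): FL=W FR=W RL=W RR=S
after cmd 4 (t=34): FL=W FR=S RL=W RR=W


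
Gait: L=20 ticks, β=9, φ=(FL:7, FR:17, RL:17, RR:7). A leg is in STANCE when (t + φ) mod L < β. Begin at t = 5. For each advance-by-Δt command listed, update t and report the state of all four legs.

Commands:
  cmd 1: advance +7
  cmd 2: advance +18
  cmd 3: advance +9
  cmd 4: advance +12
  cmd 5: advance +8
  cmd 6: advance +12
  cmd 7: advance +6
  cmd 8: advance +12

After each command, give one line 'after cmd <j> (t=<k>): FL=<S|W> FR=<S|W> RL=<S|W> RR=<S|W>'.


start t=5: FL=W FR=S RL=S RR=W
cmd 1: advance +7 → t=12, phase=(19,9,9,19) → FL=W FR=W RL=W RR=W
cmd 2: advance +18 → t=30, phase=(17,7,7,17) → FL=W FR=S RL=S RR=W
cmd 3: advance +9 → t=39, phase=(6,16,16,6) → FL=S FR=W RL=W RR=S
cmd 4: advance +12 → t=51, phase=(18,8,8,18) → FL=W FR=S RL=S RR=W
cmd 5: advance +8 → t=59, phase=(6,16,16,6) → FL=S FR=W RL=W RR=S
cmd 6: advance +12 → t=71, phase=(18,8,8,18) → FL=W FR=S RL=S RR=W
cmd 7: advance +6 → t=77, phase=(4,14,14,4) → FL=S FR=W RL=W RR=S
cmd 8: advance +12 → t=89, phase=(16,6,6,16) → FL=W FR=S RL=S RR=W

after cmd 1 (t=12): FL=W FR=W RL=W RR=W
after cmd 2 (t=30): FL=W FR=S RL=S RR=W
after cmd 3 (t=39): FL=S FR=W RL=W RR=S
after cmd 4 (t=51): FL=W FR=S RL=S RR=W
after cmd 5 (t=59): FL=S FR=W RL=W RR=S
after cmd 6 (t=71): FL=W FR=S RL=S RR=W
after cmd 7 (t=77): FL=S FR=W RL=W RR=S
after cmd 8 (t=89): FL=W FR=S RL=S RR=W
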